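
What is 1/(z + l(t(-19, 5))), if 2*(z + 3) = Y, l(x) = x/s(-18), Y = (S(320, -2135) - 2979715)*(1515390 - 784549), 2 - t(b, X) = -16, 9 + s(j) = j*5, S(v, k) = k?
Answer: -11/11985920297210 ≈ -9.1774e-13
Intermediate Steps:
s(j) = -9 + 5*j (s(j) = -9 + j*5 = -9 + 5*j)
t(b, X) = 18 (t(b, X) = 2 - 1*(-16) = 2 + 16 = 18)
Y = -2179258235850 (Y = (-2135 - 2979715)*(1515390 - 784549) = -2981850*730841 = -2179258235850)
l(x) = -x/99 (l(x) = x/(-9 + 5*(-18)) = x/(-9 - 90) = x/(-99) = x*(-1/99) = -x/99)
z = -1089629117928 (z = -3 + (½)*(-2179258235850) = -3 - 1089629117925 = -1089629117928)
1/(z + l(t(-19, 5))) = 1/(-1089629117928 - 1/99*18) = 1/(-1089629117928 - 2/11) = 1/(-11985920297210/11) = -11/11985920297210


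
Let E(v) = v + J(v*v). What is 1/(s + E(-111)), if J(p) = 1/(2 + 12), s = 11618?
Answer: 14/161099 ≈ 8.6903e-5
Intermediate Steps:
J(p) = 1/14
E(v) = 1/14 + v (E(v) = v + 1/14 = 1/14 + v)
1/(s + E(-111)) = 1/(11618 + (1/14 - 111)) = 1/(11618 - 1553/14) = 1/(161099/14) = 14/161099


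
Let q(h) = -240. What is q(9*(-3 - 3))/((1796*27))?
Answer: -20/4041 ≈ -0.0049493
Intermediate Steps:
q(9*(-3 - 3))/((1796*27)) = -240/(1796*27) = -240/48492 = -240*1/48492 = -20/4041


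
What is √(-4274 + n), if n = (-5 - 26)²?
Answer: I*√3313 ≈ 57.559*I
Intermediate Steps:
n = 961 (n = (-31)² = 961)
√(-4274 + n) = √(-4274 + 961) = √(-3313) = I*√3313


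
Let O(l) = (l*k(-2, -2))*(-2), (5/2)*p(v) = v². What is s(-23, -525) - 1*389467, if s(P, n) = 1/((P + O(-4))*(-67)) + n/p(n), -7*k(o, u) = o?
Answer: -158914221659/408030 ≈ -3.8947e+5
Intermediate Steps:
k(o, u) = -o/7
p(v) = 2*v²/5
O(l) = -4*l/7 (O(l) = (l*(-⅐*(-2)))*(-2) = (l*(2/7))*(-2) = (2*l/7)*(-2) = -4*l/7)
s(P, n) = -1/(67*(16/7 + P)) + 5/(2*n) (s(P, n) = 1/((P - 4/7*(-4))*(-67)) + n/((2*n²/5)) = -1/67/(P + 16/7) + n*(5/(2*n²)) = -1/67/(16/7 + P) + 5/(2*n) = -1/(67*(16/7 + P)) + 5/(2*n))
s(-23, -525) - 1*389467 = (1/134)*(5360 - 14*(-525) + 2345*(-23))/(-525*(16 + 7*(-23))) - 1*389467 = (1/134)*(-1/525)*(5360 + 7350 - 53935)/(16 - 161) - 389467 = (1/134)*(-1/525)*(-41225)/(-145) - 389467 = (1/134)*(-1/525)*(-1/145)*(-41225) - 389467 = -1649/408030 - 389467 = -158914221659/408030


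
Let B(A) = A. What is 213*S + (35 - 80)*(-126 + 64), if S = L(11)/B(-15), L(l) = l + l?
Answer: 12388/5 ≈ 2477.6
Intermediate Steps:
L(l) = 2*l
S = -22/15 (S = (2*11)/(-15) = 22*(-1/15) = -22/15 ≈ -1.4667)
213*S + (35 - 80)*(-126 + 64) = 213*(-22/15) + (35 - 80)*(-126 + 64) = -1562/5 - 45*(-62) = -1562/5 + 2790 = 12388/5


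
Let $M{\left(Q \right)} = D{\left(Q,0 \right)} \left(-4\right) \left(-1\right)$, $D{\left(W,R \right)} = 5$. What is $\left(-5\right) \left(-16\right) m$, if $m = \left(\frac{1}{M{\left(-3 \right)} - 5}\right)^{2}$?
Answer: $\frac{16}{45} \approx 0.35556$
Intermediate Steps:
$M{\left(Q \right)} = 20$ ($M{\left(Q \right)} = 5 \left(-4\right) \left(-1\right) = \left(-20\right) \left(-1\right) = 20$)
$m = \frac{1}{225}$ ($m = \left(\frac{1}{20 - 5}\right)^{2} = \left(\frac{1}{15}\right)^{2} = \frac{1}{225} \approx 0.0044444$)
$\left(-5\right) \left(-16\right) m = \left(-5\right) \left(-16\right) \frac{1}{225} = 80 \cdot \frac{1}{225} = \frac{16}{45}$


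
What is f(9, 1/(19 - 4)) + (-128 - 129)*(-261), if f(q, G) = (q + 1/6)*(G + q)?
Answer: 604441/9 ≈ 67160.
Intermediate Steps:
f(q, G) = (⅙ + q)*(G + q) (f(q, G) = (q + ⅙)*(G + q) = (⅙ + q)*(G + q))
f(9, 1/(19 - 4)) + (-128 - 129)*(-261) = (9² + 1/(6*(19 - 4)) + (⅙)*9 + 9/(19 - 4)) + (-128 - 129)*(-261) = (81 + (⅙)/15 + 3/2 + 9/15) - 257*(-261) = (81 + (⅙)*(1/15) + 3/2 + (1/15)*9) + 67077 = (81 + 1/90 + 3/2 + ⅗) + 67077 = 748/9 + 67077 = 604441/9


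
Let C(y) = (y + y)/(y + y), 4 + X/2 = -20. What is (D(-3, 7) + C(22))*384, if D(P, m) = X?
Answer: -18048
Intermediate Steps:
X = -48 (X = -8 + 2*(-20) = -8 - 40 = -48)
C(y) = 1 (C(y) = (2*y)/((2*y)) = (2*y)*(1/(2*y)) = 1)
D(P, m) = -48
(D(-3, 7) + C(22))*384 = (-48 + 1)*384 = -47*384 = -18048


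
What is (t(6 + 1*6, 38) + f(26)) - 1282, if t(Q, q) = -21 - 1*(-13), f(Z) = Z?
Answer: -1264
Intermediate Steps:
t(Q, q) = -8 (t(Q, q) = -21 + 13 = -8)
(t(6 + 1*6, 38) + f(26)) - 1282 = (-8 + 26) - 1282 = 18 - 1282 = -1264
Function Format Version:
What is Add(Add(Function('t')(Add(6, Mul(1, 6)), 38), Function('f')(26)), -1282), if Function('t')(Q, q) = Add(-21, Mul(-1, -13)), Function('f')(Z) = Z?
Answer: -1264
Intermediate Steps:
Function('t')(Q, q) = -8 (Function('t')(Q, q) = Add(-21, 13) = -8)
Add(Add(Function('t')(Add(6, Mul(1, 6)), 38), Function('f')(26)), -1282) = Add(Add(-8, 26), -1282) = Add(18, -1282) = -1264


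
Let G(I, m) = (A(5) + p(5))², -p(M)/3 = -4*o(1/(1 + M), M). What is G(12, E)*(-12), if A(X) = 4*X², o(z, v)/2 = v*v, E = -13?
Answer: -5880000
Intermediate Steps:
o(z, v) = 2*v² (o(z, v) = 2*(v*v) = 2*v²)
p(M) = 24*M² (p(M) = -(-12)*2*M² = -(-24)*M² = 24*M²)
G(I, m) = 490000 (G(I, m) = (4*5² + 24*5²)² = (4*25 + 24*25)² = (100 + 600)² = 700² = 490000)
G(12, E)*(-12) = 490000*(-12) = -5880000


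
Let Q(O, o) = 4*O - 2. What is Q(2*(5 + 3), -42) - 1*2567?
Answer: -2505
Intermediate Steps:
Q(O, o) = -2 + 4*O
Q(2*(5 + 3), -42) - 1*2567 = (-2 + 4*(2*(5 + 3))) - 1*2567 = (-2 + 4*(2*8)) - 2567 = (-2 + 4*16) - 2567 = (-2 + 64) - 2567 = 62 - 2567 = -2505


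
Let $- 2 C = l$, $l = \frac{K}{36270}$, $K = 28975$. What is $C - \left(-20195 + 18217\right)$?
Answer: $\frac{28691029}{14508} \approx 1977.6$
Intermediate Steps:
$l = \frac{5795}{7254}$ ($l = \frac{28975}{36270} = 28975 \cdot \frac{1}{36270} = \frac{5795}{7254} \approx 0.79887$)
$C = - \frac{5795}{14508}$ ($C = \left(- \frac{1}{2}\right) \frac{5795}{7254} = - \frac{5795}{14508} \approx -0.39943$)
$C - \left(-20195 + 18217\right) = - \frac{5795}{14508} - \left(-20195 + 18217\right) = - \frac{5795}{14508} - -1978 = - \frac{5795}{14508} + 1978 = \frac{28691029}{14508}$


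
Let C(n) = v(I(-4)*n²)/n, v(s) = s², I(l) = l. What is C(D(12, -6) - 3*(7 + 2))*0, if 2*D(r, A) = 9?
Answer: 0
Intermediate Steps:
D(r, A) = 9/2 (D(r, A) = (½)*9 = 9/2)
C(n) = 16*n³ (C(n) = (-4*n²)²/n = (16*n⁴)/n = 16*n³)
C(D(12, -6) - 3*(7 + 2))*0 = (16*(9/2 - 3*(7 + 2))³)*0 = (16*(9/2 - 3*9)³)*0 = (16*(9/2 - 1*27)³)*0 = (16*(9/2 - 27)³)*0 = (16*(-45/2)³)*0 = (16*(-91125/8))*0 = -182250*0 = 0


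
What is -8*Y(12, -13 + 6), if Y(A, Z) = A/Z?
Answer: 96/7 ≈ 13.714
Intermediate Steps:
-8*Y(12, -13 + 6) = -96/(-13 + 6) = -96/(-7) = -96*(-1)/7 = -8*(-12/7) = 96/7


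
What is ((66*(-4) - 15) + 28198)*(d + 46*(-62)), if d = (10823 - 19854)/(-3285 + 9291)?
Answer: -43498164947/546 ≈ -7.9667e+7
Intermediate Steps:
d = -821/546 (d = -9031/6006 = -9031*1/6006 = -821/546 ≈ -1.5037)
((66*(-4) - 15) + 28198)*(d + 46*(-62)) = ((66*(-4) - 15) + 28198)*(-821/546 + 46*(-62)) = ((-264 - 15) + 28198)*(-821/546 - 2852) = (-279 + 28198)*(-1558013/546) = 27919*(-1558013/546) = -43498164947/546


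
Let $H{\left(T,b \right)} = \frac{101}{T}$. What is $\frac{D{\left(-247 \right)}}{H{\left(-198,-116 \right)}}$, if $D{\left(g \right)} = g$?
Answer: $\frac{48906}{101} \approx 484.22$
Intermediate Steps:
$\frac{D{\left(-247 \right)}}{H{\left(-198,-116 \right)}} = - \frac{247}{101 \frac{1}{-198}} = - \frac{247}{101 \left(- \frac{1}{198}\right)} = - \frac{247}{- \frac{101}{198}} = \left(-247\right) \left(- \frac{198}{101}\right) = \frac{48906}{101}$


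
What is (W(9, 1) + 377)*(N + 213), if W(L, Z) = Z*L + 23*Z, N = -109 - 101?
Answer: 1227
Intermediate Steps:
N = -210
W(L, Z) = 23*Z + L*Z (W(L, Z) = L*Z + 23*Z = 23*Z + L*Z)
(W(9, 1) + 377)*(N + 213) = (1*(23 + 9) + 377)*(-210 + 213) = (1*32 + 377)*3 = (32 + 377)*3 = 409*3 = 1227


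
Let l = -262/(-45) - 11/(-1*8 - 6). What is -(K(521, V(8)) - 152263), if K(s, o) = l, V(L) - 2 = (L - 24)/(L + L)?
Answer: 95921527/630 ≈ 1.5226e+5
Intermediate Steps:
V(L) = 2 + (-24 + L)/(2*L) (V(L) = 2 + (L - 24)/(L + L) = 2 + (-24 + L)/((2*L)) = 2 + (-24 + L)*(1/(2*L)) = 2 + (-24 + L)/(2*L))
l = 4163/630 (l = -262*(-1/45) - 11/(-8 - 6) = 262/45 - 11/(-14) = 262/45 - 11*(-1/14) = 262/45 + 11/14 = 4163/630 ≈ 6.6079)
K(s, o) = 4163/630
-(K(521, V(8)) - 152263) = -(4163/630 - 152263) = -1*(-95921527/630) = 95921527/630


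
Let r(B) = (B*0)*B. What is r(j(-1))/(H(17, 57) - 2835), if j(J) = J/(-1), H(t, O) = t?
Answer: 0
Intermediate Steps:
j(J) = -J (j(J) = J*(-1) = -J)
r(B) = 0 (r(B) = 0*B = 0)
r(j(-1))/(H(17, 57) - 2835) = 0/(17 - 2835) = 0/(-2818) = -1/2818*0 = 0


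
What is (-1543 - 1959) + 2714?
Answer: -788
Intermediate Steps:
(-1543 - 1959) + 2714 = -3502 + 2714 = -788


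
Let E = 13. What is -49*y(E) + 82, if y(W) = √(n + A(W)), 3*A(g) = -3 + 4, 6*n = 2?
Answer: 82 - 49*√6/3 ≈ 41.992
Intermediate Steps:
n = ⅓ (n = (⅙)*2 = ⅓ ≈ 0.33333)
A(g) = ⅓ (A(g) = (-3 + 4)/3 = (⅓)*1 = ⅓)
y(W) = √6/3 (y(W) = √(⅓ + ⅓) = √(⅔) = √6/3)
-49*y(E) + 82 = -49*√6/3 + 82 = 82 - 49*√6/3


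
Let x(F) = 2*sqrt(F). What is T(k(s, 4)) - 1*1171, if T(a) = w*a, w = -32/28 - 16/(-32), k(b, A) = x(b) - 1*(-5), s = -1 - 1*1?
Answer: -16439/14 - 9*I*sqrt(2)/7 ≈ -1174.2 - 1.8183*I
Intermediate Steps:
s = -2 (s = -1 - 1 = -2)
k(b, A) = 5 + 2*sqrt(b) (k(b, A) = 2*sqrt(b) - 1*(-5) = 2*sqrt(b) + 5 = 5 + 2*sqrt(b))
w = -9/14 (w = -32*1/28 - 16*(-1/32) = -8/7 + 1/2 = -9/14 ≈ -0.64286)
T(a) = -9*a/14
T(k(s, 4)) - 1*1171 = -9*(5 + 2*sqrt(-2))/14 - 1*1171 = -9*(5 + 2*(I*sqrt(2)))/14 - 1171 = -9*(5 + 2*I*sqrt(2))/14 - 1171 = (-45/14 - 9*I*sqrt(2)/7) - 1171 = -16439/14 - 9*I*sqrt(2)/7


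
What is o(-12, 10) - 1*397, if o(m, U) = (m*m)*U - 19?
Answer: 1024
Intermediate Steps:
o(m, U) = -19 + U*m**2 (o(m, U) = m**2*U - 19 = U*m**2 - 19 = -19 + U*m**2)
o(-12, 10) - 1*397 = (-19 + 10*(-12)**2) - 1*397 = (-19 + 10*144) - 397 = (-19 + 1440) - 397 = 1421 - 397 = 1024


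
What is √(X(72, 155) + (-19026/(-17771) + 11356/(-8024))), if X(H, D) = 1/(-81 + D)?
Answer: 3*I*√55369955468854/38794093 ≈ 0.57543*I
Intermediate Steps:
√(X(72, 155) + (-19026/(-17771) + 11356/(-8024))) = √(1/(-81 + 155) + (-19026/(-17771) + 11356/(-8024))) = √(1/74 + (-19026*(-1/17771) + 11356*(-1/8024))) = √(1/74 + (19026/17771 - 167/118)) = √(1/74 - 722689/2096978) = √(-12845502/38794093) = 3*I*√55369955468854/38794093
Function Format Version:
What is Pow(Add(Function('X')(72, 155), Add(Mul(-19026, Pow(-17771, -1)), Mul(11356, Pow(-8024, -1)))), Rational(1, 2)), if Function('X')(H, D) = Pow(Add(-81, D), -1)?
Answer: Mul(Rational(3, 38794093), I, Pow(55369955468854, Rational(1, 2))) ≈ Mul(0.57543, I)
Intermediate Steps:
Pow(Add(Function('X')(72, 155), Add(Mul(-19026, Pow(-17771, -1)), Mul(11356, Pow(-8024, -1)))), Rational(1, 2)) = Pow(Add(Pow(Add(-81, 155), -1), Add(Mul(-19026, Pow(-17771, -1)), Mul(11356, Pow(-8024, -1)))), Rational(1, 2)) = Pow(Add(Pow(74, -1), Add(Mul(-19026, Rational(-1, 17771)), Mul(11356, Rational(-1, 8024)))), Rational(1, 2)) = Pow(Add(Rational(1, 74), Add(Rational(19026, 17771), Rational(-167, 118))), Rational(1, 2)) = Pow(Add(Rational(1, 74), Rational(-722689, 2096978)), Rational(1, 2)) = Pow(Rational(-12845502, 38794093), Rational(1, 2)) = Mul(Rational(3, 38794093), I, Pow(55369955468854, Rational(1, 2)))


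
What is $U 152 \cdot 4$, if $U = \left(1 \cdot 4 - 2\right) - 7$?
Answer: $-3040$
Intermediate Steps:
$U = -5$ ($U = \left(4 - 2\right) - 7 = 2 - 7 = -5$)
$U 152 \cdot 4 = - 5 \cdot 152 \cdot 4 = \left(-5\right) 608 = -3040$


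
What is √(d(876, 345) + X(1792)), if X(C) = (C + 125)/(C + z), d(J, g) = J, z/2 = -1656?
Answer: √126312285/380 ≈ 29.576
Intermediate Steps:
z = -3312 (z = 2*(-1656) = -3312)
X(C) = (125 + C)/(-3312 + C) (X(C) = (C + 125)/(C - 3312) = (125 + C)/(-3312 + C))
√(d(876, 345) + X(1792)) = √(876 + (125 + 1792)/(-3312 + 1792)) = √(876 + 1917/(-1520)) = √(876 - 1/1520*1917) = √(876 - 1917/1520) = √(1329603/1520) = √126312285/380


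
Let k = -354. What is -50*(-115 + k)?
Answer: 23450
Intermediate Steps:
-50*(-115 + k) = -50*(-115 - 354) = -50*(-469) = 23450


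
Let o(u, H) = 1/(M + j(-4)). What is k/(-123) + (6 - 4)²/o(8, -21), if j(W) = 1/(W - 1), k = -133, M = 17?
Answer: 41993/615 ≈ 68.281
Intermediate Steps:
j(W) = 1/(-1 + W)
o(u, H) = 5/84 (o(u, H) = 1/(17 + 1/(-1 - 4)) = 1/(17 + 1/(-5)) = 1/(17 - ⅕) = 1/(84/5) = 5/84)
k/(-123) + (6 - 4)²/o(8, -21) = -133/(-123) + (6 - 4)²/(5/84) = -133*(-1/123) + 2²*(84/5) = 133/123 + 4*(84/5) = 133/123 + 336/5 = 41993/615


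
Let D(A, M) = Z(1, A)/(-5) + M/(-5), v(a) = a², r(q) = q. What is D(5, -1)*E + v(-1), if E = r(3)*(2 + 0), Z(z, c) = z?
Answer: 1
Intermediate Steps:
D(A, M) = -⅕ - M/5 (D(A, M) = 1/(-5) + M/(-5) = 1*(-⅕) + M*(-⅕) = -⅕ - M/5)
E = 6 (E = 3*(2 + 0) = 3*2 = 6)
D(5, -1)*E + v(-1) = (-⅕ - ⅕*(-1))*6 + (-1)² = (-⅕ + ⅕)*6 + 1 = 0*6 + 1 = 0 + 1 = 1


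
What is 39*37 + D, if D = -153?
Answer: 1290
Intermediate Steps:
39*37 + D = 39*37 - 153 = 1443 - 153 = 1290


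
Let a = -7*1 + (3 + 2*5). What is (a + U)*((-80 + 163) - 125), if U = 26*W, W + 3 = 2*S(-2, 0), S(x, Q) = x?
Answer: 7392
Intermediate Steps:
W = -7 (W = -3 + 2*(-2) = -3 - 4 = -7)
a = 6 (a = -7 + (3 + 10) = -7 + 13 = 6)
U = -182 (U = 26*(-7) = -182)
(a + U)*((-80 + 163) - 125) = (6 - 182)*((-80 + 163) - 125) = -176*(83 - 125) = -176*(-42) = 7392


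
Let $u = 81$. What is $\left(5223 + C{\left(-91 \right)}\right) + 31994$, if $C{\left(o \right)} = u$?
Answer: $37298$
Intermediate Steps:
$C{\left(o \right)} = 81$
$\left(5223 + C{\left(-91 \right)}\right) + 31994 = \left(5223 + 81\right) + 31994 = 5304 + 31994 = 37298$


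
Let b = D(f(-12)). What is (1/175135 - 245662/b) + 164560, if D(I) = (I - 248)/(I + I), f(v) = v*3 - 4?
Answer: 151821904484/1576215 ≈ 96321.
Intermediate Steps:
f(v) = -4 + 3*v (f(v) = 3*v - 4 = -4 + 3*v)
D(I) = (-248 + I)/(2*I) (D(I) = (-248 + I)/((2*I)) = (-248 + I)*(1/(2*I)) = (-248 + I)/(2*I))
b = 18/5 (b = (-248 + (-4 + 3*(-12)))/(2*(-4 + 3*(-12))) = (-248 + (-4 - 36))/(2*(-4 - 36)) = (½)*(-248 - 40)/(-40) = (½)*(-1/40)*(-288) = 18/5 ≈ 3.6000)
(1/175135 - 245662/b) + 164560 = (1/175135 - 245662/18/5) + 164560 = (1/175135 - 245662*5/18) + 164560 = (1/175135 - 614155/9) + 164560 = -107560035916/1576215 + 164560 = 151821904484/1576215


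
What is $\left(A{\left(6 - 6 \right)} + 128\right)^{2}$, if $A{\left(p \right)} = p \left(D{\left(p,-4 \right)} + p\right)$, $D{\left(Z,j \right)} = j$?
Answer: $16384$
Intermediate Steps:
$A{\left(p \right)} = p \left(-4 + p\right)$
$\left(A{\left(6 - 6 \right)} + 128\right)^{2} = \left(\left(6 - 6\right) \left(-4 + \left(6 - 6\right)\right) + 128\right)^{2} = \left(0 \left(-4 + 0\right) + 128\right)^{2} = \left(0 \left(-4\right) + 128\right)^{2} = \left(0 + 128\right)^{2} = 128^{2} = 16384$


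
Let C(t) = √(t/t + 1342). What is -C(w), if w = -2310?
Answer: -√1343 ≈ -36.647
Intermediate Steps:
C(t) = √1343 (C(t) = √(1 + 1342) = √1343)
-C(w) = -√1343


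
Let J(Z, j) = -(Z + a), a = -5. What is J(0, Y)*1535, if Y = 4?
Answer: 7675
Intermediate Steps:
J(Z, j) = 5 - Z (J(Z, j) = -(Z - 5) = -(-5 + Z) = 5 - Z)
J(0, Y)*1535 = (5 - 1*0)*1535 = (5 + 0)*1535 = 5*1535 = 7675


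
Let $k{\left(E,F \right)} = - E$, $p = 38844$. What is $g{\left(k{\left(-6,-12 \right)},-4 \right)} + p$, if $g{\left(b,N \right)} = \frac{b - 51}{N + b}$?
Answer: $\frac{77643}{2} \approx 38822.0$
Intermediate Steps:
$g{\left(b,N \right)} = \frac{-51 + b}{N + b}$
$g{\left(k{\left(-6,-12 \right)},-4 \right)} + p = \frac{-51 - -6}{-4 - -6} + 38844 = \frac{-51 + 6}{-4 + 6} + 38844 = \frac{1}{2} \left(-45\right) + 38844 = - \frac{45}{2} + 38844 = \frac{77643}{2}$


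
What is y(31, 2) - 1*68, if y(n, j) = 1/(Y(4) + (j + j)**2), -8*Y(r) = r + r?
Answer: -1019/15 ≈ -67.933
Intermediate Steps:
Y(r) = -r/4 (Y(r) = -(r + r)/8 = -r/4)
y(n, j) = 1/(-1 + 4*j**2) (y(n, j) = 1/(-1/4*4 + (j + j)**2) = 1/(-1 + (2*j)**2) = 1/(-1 + 4*j**2))
y(31, 2) - 1*68 = 1/(-1 + 4*2**2) - 1*68 = 1/(-1 + 4*4) - 68 = 1/(-1 + 16) - 68 = 1/15 - 68 = -1019/15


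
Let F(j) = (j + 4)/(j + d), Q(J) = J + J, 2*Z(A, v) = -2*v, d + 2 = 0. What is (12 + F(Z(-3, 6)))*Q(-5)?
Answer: -245/2 ≈ -122.50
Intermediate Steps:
d = -2 (d = -2 + 0 = -2)
Z(A, v) = -v (Z(A, v) = (-2*v)/2 = -v)
Q(J) = 2*J
F(j) = (4 + j)/(-2 + j) (F(j) = (j + 4)/(j - 2) = (4 + j)/(-2 + j))
(12 + F(Z(-3, 6)))*Q(-5) = (12 + (4 - 1*6)/(-2 - 1*6))*(2*(-5)) = (12 + (4 - 6)/(-2 - 6))*(-10) = (12 - 2/(-8))*(-10) = (12 - ⅛*(-2))*(-10) = (12 + ¼)*(-10) = (49/4)*(-10) = -245/2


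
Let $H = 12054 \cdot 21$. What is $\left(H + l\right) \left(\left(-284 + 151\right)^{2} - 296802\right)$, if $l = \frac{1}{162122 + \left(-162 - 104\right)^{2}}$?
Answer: $- \frac{16453527038567789}{232878} \approx -7.0653 \cdot 10^{10}$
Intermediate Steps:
$H = 253134$
$l = \frac{1}{232878}$ ($l = \frac{1}{162122 + \left(-266\right)^{2}} = \frac{1}{162122 + 70756} = \frac{1}{232878} \approx 4.2941 \cdot 10^{-6}$)
$\left(H + l\right) \left(\left(-284 + 151\right)^{2} - 296802\right) = \left(253134 + \frac{1}{232878}\right) \left(\left(-284 + 151\right)^{2} - 296802\right) = \frac{58949339653 \left(\left(-133\right)^{2} - 296802\right)}{232878} = \frac{58949339653 \left(17689 - 296802\right)}{232878} = \frac{58949339653}{232878} \left(-279113\right) = - \frac{16453527038567789}{232878}$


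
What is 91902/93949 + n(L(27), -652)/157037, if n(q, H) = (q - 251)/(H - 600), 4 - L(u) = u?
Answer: 9034453869137/9235671664738 ≈ 0.97821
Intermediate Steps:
L(u) = 4 - u
n(q, H) = (-251 + q)/(-600 + H)
91902/93949 + n(L(27), -652)/157037 = 91902/93949 + ((-251 + (4 - 1*27))/(-600 - 652))/157037 = 91902*(1/93949) + ((-251 + (4 - 27))/(-1252))*(1/157037) = 91902/93949 - (-251 - 23)/1252*(1/157037) = 91902/93949 - 1/1252*(-274)*(1/157037) = 91902/93949 + (137/626)*(1/157037) = 91902/93949 + 137/98305162 = 9034453869137/9235671664738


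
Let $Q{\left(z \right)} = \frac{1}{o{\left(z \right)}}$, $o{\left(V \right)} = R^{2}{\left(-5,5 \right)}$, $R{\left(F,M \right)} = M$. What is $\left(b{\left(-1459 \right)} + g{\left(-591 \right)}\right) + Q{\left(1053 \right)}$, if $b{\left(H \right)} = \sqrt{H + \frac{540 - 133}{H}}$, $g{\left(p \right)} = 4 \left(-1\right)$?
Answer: $- \frac{99}{25} + \frac{8 i \sqrt{48536553}}{1459} \approx -3.96 + 38.201 i$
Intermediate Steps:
$o{\left(V \right)} = 25$ ($o{\left(V \right)} = 5^{2} = 25$)
$Q{\left(z \right)} = \frac{1}{25}$
$g{\left(p \right)} = -4$
$b{\left(H \right)} = \sqrt{H + \frac{407}{H}}$ ($b{\left(H \right)} = \sqrt{H + \frac{540 - 133}{H}} = \sqrt{H + \frac{407}{H}}$)
$\left(b{\left(-1459 \right)} + g{\left(-591 \right)}\right) + Q{\left(1053 \right)} = \left(\sqrt{-1459 + \frac{407}{-1459}} - 4\right) + \frac{1}{25} = \left(\sqrt{-1459 + 407 \left(- \frac{1}{1459}\right)} - 4\right) + \frac{1}{25} = \left(\sqrt{-1459 - \frac{407}{1459}} - 4\right) + \frac{1}{25} = \left(\sqrt{- \frac{2129088}{1459}} - 4\right) + \frac{1}{25} = \left(\frac{8 i \sqrt{48536553}}{1459} - 4\right) + \frac{1}{25} = \left(-4 + \frac{8 i \sqrt{48536553}}{1459}\right) + \frac{1}{25} = - \frac{99}{25} + \frac{8 i \sqrt{48536553}}{1459}$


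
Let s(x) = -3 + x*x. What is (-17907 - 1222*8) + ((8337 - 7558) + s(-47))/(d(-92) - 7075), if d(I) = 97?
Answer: -64391653/2326 ≈ -27683.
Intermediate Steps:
s(x) = -3 + x²
(-17907 - 1222*8) + ((8337 - 7558) + s(-47))/(d(-92) - 7075) = (-17907 - 1222*8) + ((8337 - 7558) + (-3 + (-47)²))/(97 - 7075) = (-17907 - 9776) + (779 + (-3 + 2209))/(-6978) = -27683 + (779 + 2206)*(-1/6978) = -27683 + 2985*(-1/6978) = -27683 - 995/2326 = -64391653/2326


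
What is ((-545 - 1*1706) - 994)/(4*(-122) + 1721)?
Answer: -3245/1233 ≈ -2.6318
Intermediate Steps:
((-545 - 1*1706) - 994)/(4*(-122) + 1721) = ((-545 - 1706) - 994)/(-488 + 1721) = (-2251 - 994)/1233 = -3245*1/1233 = -3245/1233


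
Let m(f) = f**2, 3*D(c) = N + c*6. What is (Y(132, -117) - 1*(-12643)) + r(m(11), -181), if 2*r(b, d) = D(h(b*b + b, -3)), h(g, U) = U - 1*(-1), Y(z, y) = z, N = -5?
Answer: 76633/6 ≈ 12772.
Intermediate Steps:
h(g, U) = 1 + U (h(g, U) = U + 1 = 1 + U)
D(c) = -5/3 + 2*c (D(c) = (-5 + c*6)/3 = (-5 + 6*c)/3 = -5/3 + 2*c)
r(b, d) = -17/6 (r(b, d) = (-5/3 + 2*(1 - 3))/2 = (-5/3 + 2*(-2))/2 = (-5/3 - 4)/2 = (1/2)*(-17/3) = -17/6)
(Y(132, -117) - 1*(-12643)) + r(m(11), -181) = (132 - 1*(-12643)) - 17/6 = (132 + 12643) - 17/6 = 12775 - 17/6 = 76633/6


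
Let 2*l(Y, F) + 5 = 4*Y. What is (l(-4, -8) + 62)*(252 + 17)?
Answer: 27707/2 ≈ 13854.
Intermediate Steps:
l(Y, F) = -5/2 + 2*Y (l(Y, F) = -5/2 + (4*Y)/2 = -5/2 + 2*Y)
(l(-4, -8) + 62)*(252 + 17) = ((-5/2 + 2*(-4)) + 62)*(252 + 17) = ((-5/2 - 8) + 62)*269 = (-21/2 + 62)*269 = (103/2)*269 = 27707/2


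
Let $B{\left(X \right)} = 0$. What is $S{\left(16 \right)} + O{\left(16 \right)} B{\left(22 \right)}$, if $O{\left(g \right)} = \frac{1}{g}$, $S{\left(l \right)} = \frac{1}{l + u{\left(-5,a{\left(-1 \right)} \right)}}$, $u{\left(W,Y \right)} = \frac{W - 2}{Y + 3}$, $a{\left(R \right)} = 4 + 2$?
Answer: $\frac{9}{137} \approx 0.065693$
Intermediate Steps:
$a{\left(R \right)} = 6$
$u{\left(W,Y \right)} = \frac{-2 + W}{3 + Y}$
$S{\left(l \right)} = \frac{1}{- \frac{7}{9} + l}$ ($S{\left(l \right)} = \frac{1}{l + \frac{-2 - 5}{3 + 6}} = \frac{1}{l + \frac{1}{9} \left(-7\right)} = \frac{1}{l - \frac{7}{9}} = \frac{1}{- \frac{7}{9} + l}$)
$S{\left(16 \right)} + O{\left(16 \right)} B{\left(22 \right)} = \frac{9}{-7 + 9 \cdot 16} + \frac{1}{16} \cdot 0 = \frac{9}{-7 + 144} + \frac{1}{16} \cdot 0 = \frac{9}{137} + 0 = \frac{9}{137}$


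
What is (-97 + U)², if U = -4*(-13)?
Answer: 2025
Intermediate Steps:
U = 52
(-97 + U)² = (-97 + 52)² = (-45)² = 2025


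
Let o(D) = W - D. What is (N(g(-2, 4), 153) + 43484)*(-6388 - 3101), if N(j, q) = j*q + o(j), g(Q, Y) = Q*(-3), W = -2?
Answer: -421254666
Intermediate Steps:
o(D) = -2 - D
g(Q, Y) = -3*Q
N(j, q) = -2 - j + j*q (N(j, q) = j*q + (-2 - j) = -2 - j + j*q)
(N(g(-2, 4), 153) + 43484)*(-6388 - 3101) = ((-2 - (-3)*(-2) - 3*(-2)*153) + 43484)*(-6388 - 3101) = ((-2 - 1*6 + 6*153) + 43484)*(-9489) = ((-2 - 6 + 918) + 43484)*(-9489) = (910 + 43484)*(-9489) = 44394*(-9489) = -421254666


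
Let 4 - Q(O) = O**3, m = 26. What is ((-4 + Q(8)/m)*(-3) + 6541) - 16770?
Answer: -132059/13 ≈ -10158.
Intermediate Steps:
Q(O) = 4 - O**3
((-4 + Q(8)/m)*(-3) + 6541) - 16770 = ((-4 + (4 - 1*8**3)/26)*(-3) + 6541) - 16770 = ((-4 + (4 - 1*512)*(1/26))*(-3) + 6541) - 16770 = ((-4 + (4 - 512)*(1/26))*(-3) + 6541) - 16770 = ((-4 - 508*1/26)*(-3) + 6541) - 16770 = ((-4 - 254/13)*(-3) + 6541) - 16770 = (-306/13*(-3) + 6541) - 16770 = (918/13 + 6541) - 16770 = 85951/13 - 16770 = -132059/13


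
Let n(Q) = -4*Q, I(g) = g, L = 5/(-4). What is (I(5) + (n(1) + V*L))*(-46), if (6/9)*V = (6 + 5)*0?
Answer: -46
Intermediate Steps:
V = 0 (V = 3*((6 + 5)*0)/2 = 3*(11*0)/2 = (3/2)*0 = 0)
L = -5/4 (L = 5*(-1/4) = -5/4 ≈ -1.2500)
(I(5) + (n(1) + V*L))*(-46) = (5 + (-4*1 + 0*(-5/4)))*(-46) = (5 + (-4 + 0))*(-46) = (5 - 4)*(-46) = 1*(-46) = -46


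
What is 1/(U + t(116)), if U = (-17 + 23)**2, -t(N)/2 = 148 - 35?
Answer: -1/190 ≈ -0.0052632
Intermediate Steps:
t(N) = -226 (t(N) = -2*(148 - 35) = -2*113 = -226)
U = 36 (U = 6**2 = 36)
1/(U + t(116)) = 1/(36 - 226) = 1/(-190) = -1/190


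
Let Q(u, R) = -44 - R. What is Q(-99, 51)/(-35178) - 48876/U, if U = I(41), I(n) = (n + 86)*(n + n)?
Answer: -20955739/4467606 ≈ -4.6906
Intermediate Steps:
I(n) = 2*n*(86 + n) (I(n) = (86 + n)*(2*n) = 2*n*(86 + n))
U = 10414 (U = 2*41*(86 + 41) = 2*41*127 = 10414)
Q(-99, 51)/(-35178) - 48876/U = (-44 - 1*51)/(-35178) - 48876/10414 = (-44 - 51)*(-1/35178) - 48876*1/10414 = -95*(-1/35178) - 24438/5207 = 95/35178 - 24438/5207 = -20955739/4467606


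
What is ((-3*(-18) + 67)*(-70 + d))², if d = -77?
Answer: 316377369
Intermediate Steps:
((-3*(-18) + 67)*(-70 + d))² = ((-3*(-18) + 67)*(-70 - 77))² = ((54 + 67)*(-147))² = (121*(-147))² = (-17787)² = 316377369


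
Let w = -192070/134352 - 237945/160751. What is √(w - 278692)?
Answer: I*√902738953422385961500302/1799768196 ≈ 527.92*I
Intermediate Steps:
w = -31421915605/10798609176 (w = -192070*1/134352 - 237945*1/160751 = -96035/67176 - 237945/160751 = -31421915605/10798609176 ≈ -2.9098)
√(w - 278692) = √(-31421915605/10798609176 - 278692) = √(-3009517410393397/10798609176) = I*√902738953422385961500302/1799768196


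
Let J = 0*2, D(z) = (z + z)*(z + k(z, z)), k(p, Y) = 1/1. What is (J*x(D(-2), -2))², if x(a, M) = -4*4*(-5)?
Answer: 0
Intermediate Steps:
k(p, Y) = 1
D(z) = 2*z*(1 + z) (D(z) = (z + z)*(z + 1) = (2*z)*(1 + z) = 2*z*(1 + z))
J = 0
x(a, M) = 80 (x(a, M) = -16*(-5) = 80)
(J*x(D(-2), -2))² = (0*80)² = 0² = 0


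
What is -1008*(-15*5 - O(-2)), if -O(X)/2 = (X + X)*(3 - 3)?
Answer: 75600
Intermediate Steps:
O(X) = 0 (O(X) = -2*(X + X)*(3 - 3) = -2*2*X*0 = -2*0 = 0)
-1008*(-15*5 - O(-2)) = -1008*(-15*5 - 1*0) = -1008*(-3*25 + 0) = -1008*(-75 + 0) = -1008*(-75) = 75600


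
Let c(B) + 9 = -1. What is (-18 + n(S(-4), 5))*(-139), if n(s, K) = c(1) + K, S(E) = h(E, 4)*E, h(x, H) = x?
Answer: 3197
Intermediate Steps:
c(B) = -10 (c(B) = -9 - 1 = -10)
S(E) = E² (S(E) = E*E = E²)
n(s, K) = -10 + K
(-18 + n(S(-4), 5))*(-139) = (-18 + (-10 + 5))*(-139) = (-18 - 5)*(-139) = -23*(-139) = 3197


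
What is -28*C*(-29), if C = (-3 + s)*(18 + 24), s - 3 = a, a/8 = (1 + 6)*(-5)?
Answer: -9549120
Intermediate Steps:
a = -280 (a = 8*((1 + 6)*(-5)) = 8*(7*(-5)) = 8*(-35) = -280)
s = -277 (s = 3 - 280 = -277)
C = -11760 (C = (-3 - 277)*(18 + 24) = -280*42 = -11760)
-28*C*(-29) = -28*(-11760)*(-29) = 329280*(-29) = -9549120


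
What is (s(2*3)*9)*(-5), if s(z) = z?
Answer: -270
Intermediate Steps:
(s(2*3)*9)*(-5) = ((2*3)*9)*(-5) = (6*9)*(-5) = 54*(-5) = -270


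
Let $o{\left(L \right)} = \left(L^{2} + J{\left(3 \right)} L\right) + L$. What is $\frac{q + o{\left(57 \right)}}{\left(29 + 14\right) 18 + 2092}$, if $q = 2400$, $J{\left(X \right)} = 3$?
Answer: $\frac{5877}{2866} \approx 2.0506$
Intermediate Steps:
$o{\left(L \right)} = L^{2} + 4 L$ ($o{\left(L \right)} = \left(L^{2} + 3 L\right) + L = L^{2} + 4 L$)
$\frac{q + o{\left(57 \right)}}{\left(29 + 14\right) 18 + 2092} = \frac{2400 + 57 \left(4 + 57\right)}{\left(29 + 14\right) 18 + 2092} = \frac{2400 + 57 \cdot 61}{43 \cdot 18 + 2092} = \frac{2400 + 3477}{774 + 2092} = \frac{5877}{2866}$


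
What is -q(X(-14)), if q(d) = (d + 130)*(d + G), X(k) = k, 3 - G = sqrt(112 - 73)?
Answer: 1276 + 116*sqrt(39) ≈ 2000.4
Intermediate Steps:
G = 3 - sqrt(39) (G = 3 - sqrt(112 - 73) = 3 - sqrt(39) ≈ -3.2450)
q(d) = (130 + d)*(3 + d - sqrt(39)) (q(d) = (d + 130)*(d + (3 - sqrt(39))) = (130 + d)*(3 + d - sqrt(39)))
-q(X(-14)) = -(390 + (-14)**2 - 130*sqrt(39) + 133*(-14) - 1*(-14)*sqrt(39)) = -(390 + 196 - 130*sqrt(39) - 1862 + 14*sqrt(39)) = -(-1276 - 116*sqrt(39)) = 1276 + 116*sqrt(39)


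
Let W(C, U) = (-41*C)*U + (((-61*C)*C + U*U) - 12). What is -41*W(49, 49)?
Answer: 9943033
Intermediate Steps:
W(C, U) = -12 + U² - 61*C² - 41*C*U (W(C, U) = -41*C*U + ((-61*C² + U²) - 12) = -41*C*U + ((U² - 61*C²) - 12) = -41*C*U + (-12 + U² - 61*C²) = -12 + U² - 61*C² - 41*C*U)
-41*W(49, 49) = -41*(-12 + 49² - 61*49² - 41*49*49) = -41*(-12 + 2401 - 61*2401 - 98441) = -41*(-12 + 2401 - 146461 - 98441) = -41*(-242513) = 9943033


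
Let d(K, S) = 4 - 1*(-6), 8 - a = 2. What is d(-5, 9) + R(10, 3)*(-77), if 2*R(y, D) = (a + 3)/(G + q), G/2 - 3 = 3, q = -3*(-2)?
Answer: -37/4 ≈ -9.2500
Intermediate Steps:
q = 6
G = 12 (G = 6 + 2*3 = 6 + 6 = 12)
a = 6 (a = 8 - 1*2 = 8 - 2 = 6)
R(y, D) = ¼ (R(y, D) = ((6 + 3)/(12 + 6))/2 = (9/18)/2 = (9*(1/18))/2 = (½)*(½) = ¼)
d(K, S) = 10 (d(K, S) = 4 + 6 = 10)
d(-5, 9) + R(10, 3)*(-77) = 10 + (¼)*(-77) = 10 - 77/4 = -37/4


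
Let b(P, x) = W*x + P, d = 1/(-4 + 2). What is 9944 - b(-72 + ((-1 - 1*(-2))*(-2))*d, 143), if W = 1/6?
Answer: 59947/6 ≈ 9991.2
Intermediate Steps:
d = -½ (d = 1/(-2) = -½ ≈ -0.50000)
W = ⅙ ≈ 0.16667
b(P, x) = P + x/6 (b(P, x) = x/6 + P = P + x/6)
9944 - b(-72 + ((-1 - 1*(-2))*(-2))*d, 143) = 9944 - ((-72 + ((-1 - 1*(-2))*(-2))*(-½)) + (⅙)*143) = 9944 - ((-72 + ((-1 + 2)*(-2))*(-½)) + 143/6) = 9944 - ((-72 + (1*(-2))*(-½)) + 143/6) = 9944 - ((-72 - 2*(-½)) + 143/6) = 9944 - ((-72 + 1) + 143/6) = 9944 - (-71 + 143/6) = 9944 - 1*(-283/6) = 9944 + 283/6 = 59947/6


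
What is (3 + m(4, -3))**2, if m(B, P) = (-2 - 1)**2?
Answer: 144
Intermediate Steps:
m(B, P) = 9 (m(B, P) = (-3)**2 = 9)
(3 + m(4, -3))**2 = (3 + 9)**2 = 12**2 = 144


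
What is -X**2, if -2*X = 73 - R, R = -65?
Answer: -4761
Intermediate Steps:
X = -69 (X = -(73 - 1*(-65))/2 = -(73 + 65)/2 = -1/2*138 = -69)
-X**2 = -1*(-69)**2 = -1*4761 = -4761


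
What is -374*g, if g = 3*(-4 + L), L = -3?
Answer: 7854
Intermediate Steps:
g = -21 (g = 3*(-4 - 3) = 3*(-7) = -21)
-374*g = -374*(-21) = 7854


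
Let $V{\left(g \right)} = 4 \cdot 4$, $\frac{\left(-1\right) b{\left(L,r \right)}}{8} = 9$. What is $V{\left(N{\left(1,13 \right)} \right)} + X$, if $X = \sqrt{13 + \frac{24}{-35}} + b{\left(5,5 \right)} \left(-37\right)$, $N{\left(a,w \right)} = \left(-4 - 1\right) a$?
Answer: $2680 + \frac{\sqrt{15085}}{35} \approx 2683.5$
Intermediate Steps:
$b{\left(L,r \right)} = -72$ ($b{\left(L,r \right)} = \left(-8\right) 9 = -72$)
$N{\left(a,w \right)} = - 5 a$
$V{\left(g \right)} = 16$
$X = 2664 + \frac{\sqrt{15085}}{35}$ ($X = \sqrt{13 + \frac{24}{-35}} - -2664 = \sqrt{13 + 24 \left(- \frac{1}{35}\right)} + 2664 = \sqrt{13 - \frac{24}{35}} + 2664 = \sqrt{\frac{431}{35}} + 2664 = \frac{\sqrt{15085}}{35} + 2664 = 2664 + \frac{\sqrt{15085}}{35} \approx 2667.5$)
$V{\left(N{\left(1,13 \right)} \right)} + X = 16 + \left(2664 + \frac{\sqrt{15085}}{35}\right) = 2680 + \frac{\sqrt{15085}}{35}$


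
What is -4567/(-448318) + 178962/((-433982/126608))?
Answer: -5078998315028567/97280971138 ≈ -52210.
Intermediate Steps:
-4567/(-448318) + 178962/((-433982/126608)) = -4567*(-1/448318) + 178962/((-433982*1/126608)) = 4567/448318 + 178962/(-216991/63304) = 4567/448318 + 178962*(-63304/216991) = 4567/448318 - 11329010448/216991 = -5078998315028567/97280971138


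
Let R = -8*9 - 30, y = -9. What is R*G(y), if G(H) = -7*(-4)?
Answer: -2856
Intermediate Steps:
G(H) = 28
R = -102 (R = -72 - 30 = -102)
R*G(y) = -102*28 = -2856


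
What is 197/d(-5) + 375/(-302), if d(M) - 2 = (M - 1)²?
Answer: 11311/2869 ≈ 3.9425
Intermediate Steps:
d(M) = 2 + (-1 + M)² (d(M) = 2 + (M - 1)² = 2 + (-1 + M)²)
197/d(-5) + 375/(-302) = 197/(2 + (-1 - 5)²) + 375/(-302) = 197/(2 + (-6)²) + 375*(-1/302) = 197/(2 + 36) - 375/302 = 197/38 - 375/302 = 11311/2869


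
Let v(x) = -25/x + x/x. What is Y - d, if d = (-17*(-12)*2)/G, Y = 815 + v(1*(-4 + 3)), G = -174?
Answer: 24457/29 ≈ 843.34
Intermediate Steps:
v(x) = 1 - 25/x (v(x) = -25/x + 1 = 1 - 25/x)
Y = 841 (Y = 815 + (-25 + 1*(-4 + 3))/((1*(-4 + 3))) = 815 + (-25 + 1*(-1))/((1*(-1))) = 815 + (-25 - 1)/(-1) = 815 - 1*(-26) = 815 + 26 = 841)
d = -68/29 (d = (-17*(-12)*2)/(-174) = (204*2)*(-1/174) = 408*(-1/174) = -68/29 ≈ -2.3448)
Y - d = 841 - 1*(-68/29) = 841 + 68/29 = 24457/29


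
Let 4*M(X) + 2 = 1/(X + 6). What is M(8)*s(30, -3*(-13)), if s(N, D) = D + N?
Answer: -1863/56 ≈ -33.268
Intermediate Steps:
M(X) = -1/2 + 1/(4*(6 + X)) (M(X) = -1/2 + 1/(4*(X + 6)) = -1/2 + 1/(4*(6 + X)))
M(8)*s(30, -3*(-13)) = ((-11 - 2*8)/(4*(6 + 8)))*(-3*(-13) + 30) = ((1/4)*(-11 - 16)/14)*(39 + 30) = ((1/4)*(1/14)*(-27))*69 = -27/56*69 = -1863/56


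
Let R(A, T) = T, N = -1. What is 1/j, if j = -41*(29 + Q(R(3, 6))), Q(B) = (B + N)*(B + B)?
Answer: -1/3649 ≈ -0.00027405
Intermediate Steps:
Q(B) = 2*B*(-1 + B) (Q(B) = (B - 1)*(B + B) = (-1 + B)*(2*B) = 2*B*(-1 + B))
j = -3649 (j = -41*(29 + 2*6*(-1 + 6)) = -41*(29 + 2*6*5) = -41*(29 + 60) = -41*89 = -3649)
1/j = 1/(-3649) = -1/3649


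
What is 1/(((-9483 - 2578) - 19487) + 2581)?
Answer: -1/28967 ≈ -3.4522e-5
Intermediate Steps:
1/(((-9483 - 2578) - 19487) + 2581) = 1/((-12061 - 19487) + 2581) = 1/(-31548 + 2581) = 1/(-28967) = -1/28967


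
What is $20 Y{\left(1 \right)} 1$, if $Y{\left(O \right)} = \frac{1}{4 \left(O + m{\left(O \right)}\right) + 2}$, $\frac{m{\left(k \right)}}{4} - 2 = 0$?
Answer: $\frac{10}{19} \approx 0.52632$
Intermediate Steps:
$m{\left(k \right)} = 8$ ($m{\left(k \right)} = 8 + 4 \cdot 0 = 8 + 0 = 8$)
$Y{\left(O \right)} = \frac{1}{34 + 4 O}$ ($Y{\left(O \right)} = \frac{1}{4 \left(O + 8\right) + 2} = \frac{1}{4 \left(8 + O\right) + 2} = \frac{1}{\left(32 + 4 O\right) + 2} = \frac{1}{34 + 4 O}$)
$20 Y{\left(1 \right)} 1 = 20 \frac{1}{2 \left(17 + 2 \cdot 1\right)} 1 = 20 \frac{1}{2 \left(17 + 2\right)} 1 = 20 \frac{1}{2 \cdot 19} \cdot 1 = 20 \cdot \frac{1}{2} \cdot \frac{1}{19} \cdot 1 = 20 \cdot \frac{1}{38} \cdot 1 = \frac{10}{19} \cdot 1 = \frac{10}{19}$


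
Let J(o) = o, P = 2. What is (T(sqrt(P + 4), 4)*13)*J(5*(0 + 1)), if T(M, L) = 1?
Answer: 65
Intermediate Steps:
(T(sqrt(P + 4), 4)*13)*J(5*(0 + 1)) = (1*13)*(5*(0 + 1)) = 13*(5*1) = 13*5 = 65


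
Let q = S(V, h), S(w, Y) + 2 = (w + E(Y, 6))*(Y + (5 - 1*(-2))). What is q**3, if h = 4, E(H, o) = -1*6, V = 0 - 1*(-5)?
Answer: -2197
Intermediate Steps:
V = 5 (V = 0 + 5 = 5)
E(H, o) = -6
S(w, Y) = -2 + (-6 + w)*(7 + Y) (S(w, Y) = -2 + (w - 6)*(Y + (5 - 1*(-2))) = -2 + (-6 + w)*(Y + (5 + 2)) = -2 + (-6 + w)*(Y + 7) = -2 + (-6 + w)*(7 + Y))
q = -13 (q = -44 - 6*4 + 7*5 + 4*5 = -44 - 24 + 35 + 20 = -13)
q**3 = (-13)**3 = -2197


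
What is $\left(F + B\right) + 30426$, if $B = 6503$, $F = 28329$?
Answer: $65258$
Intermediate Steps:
$\left(F + B\right) + 30426 = \left(28329 + 6503\right) + 30426 = 34832 + 30426 = 65258$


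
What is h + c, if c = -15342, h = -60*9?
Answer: -15882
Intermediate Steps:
h = -540
h + c = -540 - 15342 = -15882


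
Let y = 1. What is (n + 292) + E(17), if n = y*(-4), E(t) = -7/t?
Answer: 4889/17 ≈ 287.59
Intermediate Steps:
n = -4 (n = 1*(-4) = -4)
(n + 292) + E(17) = (-4 + 292) - 7/17 = 288 - 7*1/17 = 288 - 7/17 = 4889/17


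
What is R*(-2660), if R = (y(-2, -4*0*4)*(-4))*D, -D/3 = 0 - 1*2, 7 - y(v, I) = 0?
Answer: 446880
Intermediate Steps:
y(v, I) = 7 (y(v, I) = 7 - 1*0 = 7 + 0 = 7)
D = 6 (D = -3*(0 - 1*2) = -3*(0 - 2) = -3*(-2) = 6)
R = -168 (R = (7*(-4))*6 = -28*6 = -168)
R*(-2660) = -168*(-2660) = 446880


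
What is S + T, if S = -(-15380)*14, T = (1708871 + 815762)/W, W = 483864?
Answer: 104188121113/483864 ≈ 2.1533e+5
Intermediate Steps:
T = 2524633/483864 (T = (1708871 + 815762)/483864 = 2524633*(1/483864) = 2524633/483864 ≈ 5.2177)
S = 215320 (S = -3076*(-70) = 215320)
S + T = 215320 + 2524633/483864 = 104188121113/483864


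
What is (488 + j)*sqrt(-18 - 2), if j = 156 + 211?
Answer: 1710*I*sqrt(5) ≈ 3823.7*I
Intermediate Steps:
j = 367
(488 + j)*sqrt(-18 - 2) = (488 + 367)*sqrt(-18 - 2) = 855*sqrt(-20) = 855*(2*I*sqrt(5)) = 1710*I*sqrt(5)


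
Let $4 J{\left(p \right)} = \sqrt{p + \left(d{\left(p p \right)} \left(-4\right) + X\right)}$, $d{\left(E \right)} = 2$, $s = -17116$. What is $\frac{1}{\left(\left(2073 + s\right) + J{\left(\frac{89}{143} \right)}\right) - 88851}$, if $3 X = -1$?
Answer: $- \frac{178282104}{18522440913803} - \frac{2 i \sqrt{354783}}{18522440913803} \approx -9.6252 \cdot 10^{-6} - 6.4315 \cdot 10^{-11} i$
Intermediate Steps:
$X = - \frac{1}{3}$ ($X = \frac{1}{3} \left(-1\right) = - \frac{1}{3} \approx -0.33333$)
$J{\left(p \right)} = \frac{\sqrt{- \frac{25}{3} + p}}{4}$ ($J{\left(p \right)} = \frac{\sqrt{p + \left(2 \left(-4\right) - \frac{1}{3}\right)}}{4} = \frac{\sqrt{p - \frac{25}{3}}}{4} = \frac{\sqrt{- \frac{25}{3} + p}}{4}$)
$\frac{1}{\left(\left(2073 + s\right) + J{\left(\frac{89}{143} \right)}\right) - 88851} = \frac{1}{\left(\left(2073 - 17116\right) + \frac{\sqrt{-75 + 9 \cdot \frac{89}{143}}}{12}\right) - 88851} = \frac{1}{\left(-15043 + \frac{\sqrt{-75 + 9 \cdot 89 \cdot \frac{1}{143}}}{12}\right) - 88851} = \frac{1}{\left(-15043 + \frac{\sqrt{-75 + 9 \cdot \frac{89}{143}}}{12}\right) - 88851} = \frac{1}{\left(-15043 + \frac{\sqrt{-75 + \frac{801}{143}}}{12}\right) - 88851} = \frac{1}{\left(-15043 + \frac{\sqrt{- \frac{9924}{143}}}{12}\right) - 88851} = \frac{1}{\left(-15043 + \frac{\frac{2}{143} i \sqrt{354783}}{12}\right) - 88851} = \frac{1}{\left(-15043 + \frac{i \sqrt{354783}}{858}\right) - 88851} = \frac{1}{-103894 + \frac{i \sqrt{354783}}{858}}$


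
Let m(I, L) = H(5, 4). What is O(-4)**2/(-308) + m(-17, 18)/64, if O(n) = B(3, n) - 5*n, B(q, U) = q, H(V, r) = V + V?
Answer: -3847/2464 ≈ -1.5613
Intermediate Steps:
H(V, r) = 2*V
m(I, L) = 10 (m(I, L) = 2*5 = 10)
O(n) = 3 - 5*n
O(-4)**2/(-308) + m(-17, 18)/64 = (3 - 5*(-4))**2/(-308) + 10/64 = (3 + 20)**2*(-1/308) + 10*(1/64) = 23**2*(-1/308) + 5/32 = 529*(-1/308) + 5/32 = -529/308 + 5/32 = -3847/2464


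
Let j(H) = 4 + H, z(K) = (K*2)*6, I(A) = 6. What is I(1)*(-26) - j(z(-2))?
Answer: -136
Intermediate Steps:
z(K) = 12*K (z(K) = (2*K)*6 = 12*K)
I(1)*(-26) - j(z(-2)) = 6*(-26) - (4 + 12*(-2)) = -156 - (4 - 24) = -156 - 1*(-20) = -156 + 20 = -136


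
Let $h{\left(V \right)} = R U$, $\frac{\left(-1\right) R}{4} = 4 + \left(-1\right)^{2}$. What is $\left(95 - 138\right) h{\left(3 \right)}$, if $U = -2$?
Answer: $-1720$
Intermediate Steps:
$R = -20$ ($R = - 4 \left(4 + \left(-1\right)^{2}\right) = - 4 \left(4 + 1\right) = \left(-4\right) 5 = -20$)
$h{\left(V \right)} = 40$ ($h{\left(V \right)} = \left(-20\right) \left(-2\right) = 40$)
$\left(95 - 138\right) h{\left(3 \right)} = \left(95 - 138\right) 40 = \left(-43\right) 40 = -1720$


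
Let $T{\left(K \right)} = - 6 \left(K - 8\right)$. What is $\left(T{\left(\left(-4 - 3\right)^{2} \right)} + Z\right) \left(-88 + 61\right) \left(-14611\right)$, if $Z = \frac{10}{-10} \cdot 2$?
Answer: $-97835256$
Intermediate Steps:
$T{\left(K \right)} = 48 - 6 K$ ($T{\left(K \right)} = - 6 \left(-8 + K\right) = 48 - 6 K$)
$Z = -2$ ($Z = 10 \left(- \frac{1}{10}\right) 2 = \left(-1\right) 2 = -2$)
$\left(T{\left(\left(-4 - 3\right)^{2} \right)} + Z\right) \left(-88 + 61\right) \left(-14611\right) = \left(\left(48 - 6 \left(-4 - 3\right)^{2}\right) - 2\right) \left(-88 + 61\right) \left(-14611\right) = \left(\left(48 - 6 \left(-7\right)^{2}\right) - 2\right) \left(-27\right) \left(-14611\right) = \left(\left(48 - 294\right) - 2\right) \left(-27\right) \left(-14611\right) = \left(-246 - 2\right) \left(-27\right) \left(-14611\right) = \left(-248\right) \left(-27\right) \left(-14611\right) = 6696 \left(-14611\right) = -97835256$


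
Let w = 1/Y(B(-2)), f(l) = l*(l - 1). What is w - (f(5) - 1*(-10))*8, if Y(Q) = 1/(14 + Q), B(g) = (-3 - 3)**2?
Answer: -190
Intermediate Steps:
B(g) = 36 (B(g) = (-6)**2 = 36)
f(l) = l*(-1 + l)
w = 50 (w = 1/(1/(14 + 36)) = 1/(1/50) = 50)
w - (f(5) - 1*(-10))*8 = 50 - (5*(-1 + 5) - 1*(-10))*8 = 50 - (5*4 + 10)*8 = 50 - (20 + 10)*8 = 50 - 30*8 = 50 - 1*240 = 50 - 240 = -190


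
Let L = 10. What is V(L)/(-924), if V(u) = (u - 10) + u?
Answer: -5/462 ≈ -0.010823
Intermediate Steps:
V(u) = -10 + 2*u (V(u) = (-10 + u) + u = -10 + 2*u)
V(L)/(-924) = (-10 + 2*10)/(-924) = (-10 + 20)*(-1/924) = 10*(-1/924) = -5/462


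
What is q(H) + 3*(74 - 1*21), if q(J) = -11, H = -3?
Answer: 148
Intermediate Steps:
q(H) + 3*(74 - 1*21) = -11 + 3*(74 - 1*21) = -11 + 3*(74 - 21) = -11 + 3*53 = -11 + 159 = 148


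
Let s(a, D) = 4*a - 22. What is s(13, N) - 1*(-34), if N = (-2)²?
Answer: 64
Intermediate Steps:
N = 4
s(a, D) = -22 + 4*a
s(13, N) - 1*(-34) = (-22 + 4*13) - 1*(-34) = (-22 + 52) + 34 = 30 + 34 = 64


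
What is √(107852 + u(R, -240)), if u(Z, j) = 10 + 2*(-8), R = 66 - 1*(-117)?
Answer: √107846 ≈ 328.40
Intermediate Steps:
R = 183 (R = 66 + 117 = 183)
u(Z, j) = -6 (u(Z, j) = 10 - 16 = -6)
√(107852 + u(R, -240)) = √(107852 - 6) = √107846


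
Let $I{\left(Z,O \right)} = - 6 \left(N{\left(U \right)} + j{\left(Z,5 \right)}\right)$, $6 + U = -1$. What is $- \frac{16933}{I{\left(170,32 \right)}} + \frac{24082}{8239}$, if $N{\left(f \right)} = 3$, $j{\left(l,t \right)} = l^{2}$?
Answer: $\frac{616537609}{204112986} \approx 3.0206$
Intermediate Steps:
$U = -7$ ($U = -6 - 1 = -7$)
$I{\left(Z,O \right)} = -18 - 6 Z^{2}$ ($I{\left(Z,O \right)} = - 6 \left(3 + Z^{2}\right) = -18 - 6 Z^{2}$)
$- \frac{16933}{I{\left(170,32 \right)}} + \frac{24082}{8239} = - \frac{16933}{-18 - 6 \cdot 170^{2}} + \frac{24082}{8239} = - \frac{16933}{-18 - 173400} + 24082 \cdot \frac{1}{8239} = - \frac{16933}{-18 - 173400} + \frac{24082}{8239} = - \frac{16933}{-173418} + \frac{24082}{8239} = \left(-16933\right) \left(- \frac{1}{173418}\right) + \frac{24082}{8239} = \frac{2419}{24774} + \frac{24082}{8239} = \frac{616537609}{204112986}$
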